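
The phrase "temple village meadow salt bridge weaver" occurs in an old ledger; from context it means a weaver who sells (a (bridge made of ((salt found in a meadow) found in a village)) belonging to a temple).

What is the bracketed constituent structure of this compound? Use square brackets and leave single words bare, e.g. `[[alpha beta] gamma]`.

At the top level: head "weaver"; modifier "temple village meadow salt bridge".
Inside "temple village meadow salt bridge": head "bridge" (specifically "village meadow salt bridge"), modifier "temple".
Inside "village meadow salt bridge": head "bridge", modifier "village meadow salt".
Inside "village meadow salt": head "salt" (specifically "meadow salt"), modifier "village".
Inside "meadow salt": head "salt", modifier "meadow".
Putting it together: [[temple [[village [meadow salt]] bridge]] weaver].

[[temple [[village [meadow salt]] bridge]] weaver]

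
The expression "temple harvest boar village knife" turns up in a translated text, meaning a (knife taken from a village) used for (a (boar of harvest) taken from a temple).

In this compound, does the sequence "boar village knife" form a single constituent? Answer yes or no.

The top-level split is [temple harvest boar] [village knife]; the full structure is [[temple [harvest boar]] [village knife]].
"boar village knife" straddles a constituent boundary, so it is not a single unit.

no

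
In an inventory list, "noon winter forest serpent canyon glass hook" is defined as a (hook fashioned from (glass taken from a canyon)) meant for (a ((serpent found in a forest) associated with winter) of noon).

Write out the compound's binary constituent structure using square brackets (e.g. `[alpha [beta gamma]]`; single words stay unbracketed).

[[noon [winter [forest serpent]]] [[canyon glass] hook]]

Whole compound: head "hook" (specifically "canyon glass hook"), modifier "noon winter forest serpent".
Within "noon winter forest serpent", the head is "serpent" (specifically "winter forest serpent") and the modifier is "noon".
Within "winter forest serpent", the head is "serpent" (specifically "forest serpent") and the modifier is "winter".
Within "forest serpent", the head is "serpent" and the modifier is "forest".
Within "canyon glass hook", the head is "hook" and the modifier is "canyon glass".
Within "canyon glass", the head is "glass" and the modifier is "canyon".
So the structure is [[noon [winter [forest serpent]]] [[canyon glass] hook]].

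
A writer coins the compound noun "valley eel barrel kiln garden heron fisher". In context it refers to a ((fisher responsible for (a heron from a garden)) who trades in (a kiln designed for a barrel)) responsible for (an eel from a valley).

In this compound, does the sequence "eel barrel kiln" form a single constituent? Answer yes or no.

no

The top-level split is [valley eel] [barrel kiln garden heron fisher]; the full structure is [[valley eel] [[barrel kiln] [[garden heron] fisher]]].
"eel barrel kiln" straddles a constituent boundary, so it is not a single unit.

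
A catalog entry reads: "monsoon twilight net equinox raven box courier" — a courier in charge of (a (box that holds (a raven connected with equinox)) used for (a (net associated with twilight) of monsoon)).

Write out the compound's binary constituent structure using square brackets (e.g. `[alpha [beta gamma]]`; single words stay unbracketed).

The outermost head in the paraphrase is "courier", modified by "monsoon twilight net equinox raven box".
"monsoon twilight net equinox raven box" → head "box" (specifically "equinox raven box"), modifier "monsoon twilight net".
"monsoon twilight net" → head "net" (specifically "twilight net"), modifier "monsoon".
"twilight net" → head "net", modifier "twilight".
"equinox raven box" → head "box", modifier "equinox raven".
"equinox raven" → head "raven", modifier "equinox".
So the structure is [[[monsoon [twilight net]] [[equinox raven] box]] courier].

[[[monsoon [twilight net]] [[equinox raven] box]] courier]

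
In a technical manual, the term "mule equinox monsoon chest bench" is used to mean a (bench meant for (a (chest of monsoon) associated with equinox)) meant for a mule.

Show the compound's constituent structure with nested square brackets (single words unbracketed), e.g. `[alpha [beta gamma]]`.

The outermost head in the paraphrase is "bench" (specifically "equinox monsoon chest bench"), modified by "mule".
Within "equinox monsoon chest bench", the head is "bench" and the modifier is "equinox monsoon chest".
Within "equinox monsoon chest", the head is "chest" (specifically "monsoon chest") and the modifier is "equinox".
Within "monsoon chest", the head is "chest" and the modifier is "monsoon".
Putting it together: [mule [[equinox [monsoon chest]] bench]].

[mule [[equinox [monsoon chest]] bench]]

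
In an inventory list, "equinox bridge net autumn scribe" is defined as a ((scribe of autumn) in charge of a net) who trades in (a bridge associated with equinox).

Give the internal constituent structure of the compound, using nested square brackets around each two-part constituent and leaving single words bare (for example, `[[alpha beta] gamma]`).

[[equinox bridge] [net [autumn scribe]]]

At the top level: head "scribe" (specifically "net autumn scribe"); modifier "equinox bridge".
Within "equinox bridge", the head is "bridge" and the modifier is "equinox".
Within "net autumn scribe", the head is "scribe" (specifically "autumn scribe") and the modifier is "net".
Within "autumn scribe", the head is "scribe" and the modifier is "autumn".
So the structure is [[equinox bridge] [net [autumn scribe]]].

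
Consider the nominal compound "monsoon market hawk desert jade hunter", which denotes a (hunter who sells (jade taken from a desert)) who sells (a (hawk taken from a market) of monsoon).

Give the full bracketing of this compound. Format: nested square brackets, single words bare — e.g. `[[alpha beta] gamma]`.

At the top level: head "hunter" (specifically "desert jade hunter"); modifier "monsoon market hawk".
"monsoon market hawk" → head "hawk" (specifically "market hawk"), modifier "monsoon".
"market hawk" → head "hawk", modifier "market".
"desert jade hunter" → head "hunter", modifier "desert jade".
"desert jade" → head "jade", modifier "desert".
Putting it together: [[monsoon [market hawk]] [[desert jade] hunter]].

[[monsoon [market hawk]] [[desert jade] hunter]]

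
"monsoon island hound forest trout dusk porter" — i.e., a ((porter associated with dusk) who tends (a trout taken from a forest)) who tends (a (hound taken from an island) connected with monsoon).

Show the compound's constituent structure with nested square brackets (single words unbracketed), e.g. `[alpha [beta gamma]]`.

The outermost head in the paraphrase is "porter" (specifically "forest trout dusk porter"), modified by "monsoon island hound".
"monsoon island hound" → head "hound" (specifically "island hound"), modifier "monsoon".
"island hound" → head "hound", modifier "island".
"forest trout dusk porter" → head "porter" (specifically "dusk porter"), modifier "forest trout".
"forest trout" → head "trout", modifier "forest".
"dusk porter" → head "porter", modifier "dusk".
Assembled: [[monsoon [island hound]] [[forest trout] [dusk porter]]].

[[monsoon [island hound]] [[forest trout] [dusk porter]]]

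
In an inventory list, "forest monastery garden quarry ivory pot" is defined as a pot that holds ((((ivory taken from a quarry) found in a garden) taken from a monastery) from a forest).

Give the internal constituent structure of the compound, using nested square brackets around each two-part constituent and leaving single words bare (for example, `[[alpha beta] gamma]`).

At the top level: head "pot"; modifier "forest monastery garden quarry ivory".
Inside "forest monastery garden quarry ivory": head "ivory" (specifically "monastery garden quarry ivory"), modifier "forest".
Inside "monastery garden quarry ivory": head "ivory" (specifically "garden quarry ivory"), modifier "monastery".
Inside "garden quarry ivory": head "ivory" (specifically "quarry ivory"), modifier "garden".
Inside "quarry ivory": head "ivory", modifier "quarry".
Assembled: [[forest [monastery [garden [quarry ivory]]]] pot].

[[forest [monastery [garden [quarry ivory]]]] pot]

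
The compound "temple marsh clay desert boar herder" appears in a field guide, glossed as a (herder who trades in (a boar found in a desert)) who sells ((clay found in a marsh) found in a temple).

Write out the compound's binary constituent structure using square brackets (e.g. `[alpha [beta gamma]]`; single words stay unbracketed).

[[temple [marsh clay]] [[desert boar] herder]]

Overall it is a kind of herder (specifically "desert boar herder"); the modifier is "temple marsh clay".
Inside "temple marsh clay": head "clay" (specifically "marsh clay"), modifier "temple".
Inside "marsh clay": head "clay", modifier "marsh".
Inside "desert boar herder": head "herder", modifier "desert boar".
Inside "desert boar": head "boar", modifier "desert".
Assembled: [[temple [marsh clay]] [[desert boar] herder]].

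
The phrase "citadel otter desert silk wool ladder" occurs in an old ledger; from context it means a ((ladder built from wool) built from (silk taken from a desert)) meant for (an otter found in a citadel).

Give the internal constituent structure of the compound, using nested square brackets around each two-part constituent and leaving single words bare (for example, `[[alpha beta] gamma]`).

[[citadel otter] [[desert silk] [wool ladder]]]

The outermost head in the paraphrase is "ladder" (specifically "desert silk wool ladder"), modified by "citadel otter".
"citadel otter" → head "otter", modifier "citadel".
"desert silk wool ladder" → head "ladder" (specifically "wool ladder"), modifier "desert silk".
"desert silk" → head "silk", modifier "desert".
"wool ladder" → head "ladder", modifier "wool".
Assembled: [[citadel otter] [[desert silk] [wool ladder]]].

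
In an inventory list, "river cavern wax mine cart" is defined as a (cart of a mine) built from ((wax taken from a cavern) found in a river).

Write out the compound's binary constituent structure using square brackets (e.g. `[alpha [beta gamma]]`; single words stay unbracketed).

The outermost head in the paraphrase is "cart" (specifically "mine cart"), modified by "river cavern wax".
"river cavern wax" → head "wax" (specifically "cavern wax"), modifier "river".
"cavern wax" → head "wax", modifier "cavern".
"mine cart" → head "cart", modifier "mine".
Putting it together: [[river [cavern wax]] [mine cart]].

[[river [cavern wax]] [mine cart]]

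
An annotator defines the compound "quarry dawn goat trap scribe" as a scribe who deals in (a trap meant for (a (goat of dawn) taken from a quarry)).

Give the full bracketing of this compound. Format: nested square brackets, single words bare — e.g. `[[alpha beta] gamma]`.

[[[quarry [dawn goat]] trap] scribe]

The outermost head in the paraphrase is "scribe", modified by "quarry dawn goat trap".
"quarry dawn goat trap" → head "trap", modifier "quarry dawn goat".
"quarry dawn goat" → head "goat" (specifically "dawn goat"), modifier "quarry".
"dawn goat" → head "goat", modifier "dawn".
So the structure is [[[quarry [dawn goat]] trap] scribe].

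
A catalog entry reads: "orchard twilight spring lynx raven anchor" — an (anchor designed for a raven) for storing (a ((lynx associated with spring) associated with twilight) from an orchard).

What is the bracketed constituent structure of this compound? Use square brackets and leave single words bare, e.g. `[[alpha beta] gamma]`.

[[orchard [twilight [spring lynx]]] [raven anchor]]

Whole compound: head "anchor" (specifically "raven anchor"), modifier "orchard twilight spring lynx".
Inside "orchard twilight spring lynx": head "lynx" (specifically "twilight spring lynx"), modifier "orchard".
Inside "twilight spring lynx": head "lynx" (specifically "spring lynx"), modifier "twilight".
Inside "spring lynx": head "lynx", modifier "spring".
Inside "raven anchor": head "anchor", modifier "raven".
Assembled: [[orchard [twilight [spring lynx]]] [raven anchor]].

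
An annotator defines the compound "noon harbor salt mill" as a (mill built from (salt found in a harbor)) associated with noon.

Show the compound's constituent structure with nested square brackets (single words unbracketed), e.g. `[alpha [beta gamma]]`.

At the top level: head "mill" (specifically "harbor salt mill"); modifier "noon".
"harbor salt mill" → head "mill", modifier "harbor salt".
"harbor salt" → head "salt", modifier "harbor".
Putting it together: [noon [[harbor salt] mill]].

[noon [[harbor salt] mill]]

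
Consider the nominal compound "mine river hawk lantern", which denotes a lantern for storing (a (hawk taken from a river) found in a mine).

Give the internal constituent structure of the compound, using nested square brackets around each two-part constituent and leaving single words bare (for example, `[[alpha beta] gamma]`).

[[mine [river hawk]] lantern]

Overall it is a kind of lantern; the modifier is "mine river hawk".
Within "mine river hawk", the head is "hawk" (specifically "river hawk") and the modifier is "mine".
Within "river hawk", the head is "hawk" and the modifier is "river".
Putting it together: [[mine [river hawk]] lantern].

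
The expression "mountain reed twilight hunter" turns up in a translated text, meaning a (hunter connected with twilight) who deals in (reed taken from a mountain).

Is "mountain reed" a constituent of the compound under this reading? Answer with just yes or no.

The paraphrase groups the words so that "mountain reed" is one unit: it corresponds to a single parenthesized sub-phrase.
The full structure is [[mountain reed] [twilight hunter]], in which [mountain reed] is a constituent.

yes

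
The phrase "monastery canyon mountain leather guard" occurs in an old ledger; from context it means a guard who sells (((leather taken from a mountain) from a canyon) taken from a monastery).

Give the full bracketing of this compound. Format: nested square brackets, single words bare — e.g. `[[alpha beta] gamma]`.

Whole compound: head "guard", modifier "monastery canyon mountain leather".
Within "monastery canyon mountain leather", the head is "leather" (specifically "canyon mountain leather") and the modifier is "monastery".
Within "canyon mountain leather", the head is "leather" (specifically "mountain leather") and the modifier is "canyon".
Within "mountain leather", the head is "leather" and the modifier is "mountain".
So the structure is [[monastery [canyon [mountain leather]]] guard].

[[monastery [canyon [mountain leather]]] guard]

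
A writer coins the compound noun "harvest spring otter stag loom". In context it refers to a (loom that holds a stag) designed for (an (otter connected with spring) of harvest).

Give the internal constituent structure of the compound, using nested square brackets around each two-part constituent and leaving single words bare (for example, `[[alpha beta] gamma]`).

At the top level: head "loom" (specifically "stag loom"); modifier "harvest spring otter".
Within "harvest spring otter", the head is "otter" (specifically "spring otter") and the modifier is "harvest".
Within "spring otter", the head is "otter" and the modifier is "spring".
Within "stag loom", the head is "loom" and the modifier is "stag".
Putting it together: [[harvest [spring otter]] [stag loom]].

[[harvest [spring otter]] [stag loom]]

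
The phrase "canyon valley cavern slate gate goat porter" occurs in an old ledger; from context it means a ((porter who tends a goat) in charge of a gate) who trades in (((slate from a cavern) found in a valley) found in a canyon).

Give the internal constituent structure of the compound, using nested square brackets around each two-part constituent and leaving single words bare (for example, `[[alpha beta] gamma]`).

[[canyon [valley [cavern slate]]] [gate [goat porter]]]

At the top level: head "porter" (specifically "gate goat porter"); modifier "canyon valley cavern slate".
"canyon valley cavern slate" → head "slate" (specifically "valley cavern slate"), modifier "canyon".
"valley cavern slate" → head "slate" (specifically "cavern slate"), modifier "valley".
"cavern slate" → head "slate", modifier "cavern".
"gate goat porter" → head "porter" (specifically "goat porter"), modifier "gate".
"goat porter" → head "porter", modifier "goat".
So the structure is [[canyon [valley [cavern slate]]] [gate [goat porter]]].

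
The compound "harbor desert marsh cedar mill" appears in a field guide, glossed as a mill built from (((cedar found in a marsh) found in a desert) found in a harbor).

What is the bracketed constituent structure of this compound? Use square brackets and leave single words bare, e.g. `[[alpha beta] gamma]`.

Whole compound: head "mill", modifier "harbor desert marsh cedar".
Within "harbor desert marsh cedar", the head is "cedar" (specifically "desert marsh cedar") and the modifier is "harbor".
Within "desert marsh cedar", the head is "cedar" (specifically "marsh cedar") and the modifier is "desert".
Within "marsh cedar", the head is "cedar" and the modifier is "marsh".
Putting it together: [[harbor [desert [marsh cedar]]] mill].

[[harbor [desert [marsh cedar]]] mill]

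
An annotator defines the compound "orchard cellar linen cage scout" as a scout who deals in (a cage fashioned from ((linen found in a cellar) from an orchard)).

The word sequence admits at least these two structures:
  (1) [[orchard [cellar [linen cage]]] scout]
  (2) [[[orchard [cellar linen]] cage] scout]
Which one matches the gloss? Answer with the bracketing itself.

[[[orchard [cellar linen]] cage] scout]

The paraphrase's head is the "scout" part ("scout"); its modifier is "orchard cellar linen cage".
That top-level split, carried through the inner groups, gives [[[orchard [cellar linen]] cage] scout].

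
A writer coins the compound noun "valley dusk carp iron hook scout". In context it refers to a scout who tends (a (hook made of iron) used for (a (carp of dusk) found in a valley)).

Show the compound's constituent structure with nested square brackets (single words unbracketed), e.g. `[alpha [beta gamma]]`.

Overall it is a kind of scout; the modifier is "valley dusk carp iron hook".
Inside "valley dusk carp iron hook": head "hook" (specifically "iron hook"), modifier "valley dusk carp".
Inside "valley dusk carp": head "carp" (specifically "dusk carp"), modifier "valley".
Inside "dusk carp": head "carp", modifier "dusk".
Inside "iron hook": head "hook", modifier "iron".
So the structure is [[[valley [dusk carp]] [iron hook]] scout].

[[[valley [dusk carp]] [iron hook]] scout]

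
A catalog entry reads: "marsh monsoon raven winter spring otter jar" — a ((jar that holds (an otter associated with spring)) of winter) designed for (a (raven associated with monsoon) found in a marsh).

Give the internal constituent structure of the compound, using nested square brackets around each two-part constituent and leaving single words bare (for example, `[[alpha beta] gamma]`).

Whole compound: head "jar" (specifically "winter spring otter jar"), modifier "marsh monsoon raven".
Within "marsh monsoon raven", the head is "raven" (specifically "monsoon raven") and the modifier is "marsh".
Within "monsoon raven", the head is "raven" and the modifier is "monsoon".
Within "winter spring otter jar", the head is "jar" (specifically "spring otter jar") and the modifier is "winter".
Within "spring otter jar", the head is "jar" and the modifier is "spring otter".
Within "spring otter", the head is "otter" and the modifier is "spring".
So the structure is [[marsh [monsoon raven]] [winter [[spring otter] jar]]].

[[marsh [monsoon raven]] [winter [[spring otter] jar]]]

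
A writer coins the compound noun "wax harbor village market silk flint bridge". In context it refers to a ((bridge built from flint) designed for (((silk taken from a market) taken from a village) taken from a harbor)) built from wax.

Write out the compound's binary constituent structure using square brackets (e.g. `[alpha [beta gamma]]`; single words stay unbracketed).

[wax [[harbor [village [market silk]]] [flint bridge]]]

Overall it is a kind of bridge (specifically "harbor village market silk flint bridge"); the modifier is "wax".
Within "harbor village market silk flint bridge", the head is "bridge" (specifically "flint bridge") and the modifier is "harbor village market silk".
Within "harbor village market silk", the head is "silk" (specifically "village market silk") and the modifier is "harbor".
Within "village market silk", the head is "silk" (specifically "market silk") and the modifier is "village".
Within "market silk", the head is "silk" and the modifier is "market".
Within "flint bridge", the head is "bridge" and the modifier is "flint".
Assembled: [wax [[harbor [village [market silk]]] [flint bridge]]].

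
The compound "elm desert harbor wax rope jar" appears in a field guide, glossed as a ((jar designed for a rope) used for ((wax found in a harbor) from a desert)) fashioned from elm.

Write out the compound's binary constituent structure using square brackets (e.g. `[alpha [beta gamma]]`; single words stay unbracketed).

[elm [[desert [harbor wax]] [rope jar]]]

At the top level: head "jar" (specifically "desert harbor wax rope jar"); modifier "elm".
"desert harbor wax rope jar" → head "jar" (specifically "rope jar"), modifier "desert harbor wax".
"desert harbor wax" → head "wax" (specifically "harbor wax"), modifier "desert".
"harbor wax" → head "wax", modifier "harbor".
"rope jar" → head "jar", modifier "rope".
Putting it together: [elm [[desert [harbor wax]] [rope jar]]].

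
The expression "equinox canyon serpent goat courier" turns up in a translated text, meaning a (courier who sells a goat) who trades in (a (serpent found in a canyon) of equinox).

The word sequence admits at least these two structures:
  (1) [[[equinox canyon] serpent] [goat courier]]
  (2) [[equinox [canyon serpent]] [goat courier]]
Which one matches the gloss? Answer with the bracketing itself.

The paraphrase's head is the "courier" part ("goat courier"); its modifier is "equinox canyon serpent".
That top-level split, carried through the inner groups, gives [[equinox [canyon serpent]] [goat courier]].

[[equinox [canyon serpent]] [goat courier]]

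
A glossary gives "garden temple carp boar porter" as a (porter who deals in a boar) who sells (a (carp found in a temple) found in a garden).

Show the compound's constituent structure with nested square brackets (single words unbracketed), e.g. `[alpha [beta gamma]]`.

[[garden [temple carp]] [boar porter]]

Overall it is a kind of porter (specifically "boar porter"); the modifier is "garden temple carp".
Within "garden temple carp", the head is "carp" (specifically "temple carp") and the modifier is "garden".
Within "temple carp", the head is "carp" and the modifier is "temple".
Within "boar porter", the head is "porter" and the modifier is "boar".
Assembled: [[garden [temple carp]] [boar porter]].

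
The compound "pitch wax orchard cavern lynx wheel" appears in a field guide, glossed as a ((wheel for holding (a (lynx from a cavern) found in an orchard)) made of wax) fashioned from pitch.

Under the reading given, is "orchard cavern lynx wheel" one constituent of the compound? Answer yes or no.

yes

The paraphrase groups the words so that "orchard cavern lynx wheel" is one unit: it corresponds to a single parenthesized sub-phrase.
The full structure is [pitch [wax [[orchard [cavern lynx]] wheel]]], in which [orchard cavern lynx wheel] is a constituent.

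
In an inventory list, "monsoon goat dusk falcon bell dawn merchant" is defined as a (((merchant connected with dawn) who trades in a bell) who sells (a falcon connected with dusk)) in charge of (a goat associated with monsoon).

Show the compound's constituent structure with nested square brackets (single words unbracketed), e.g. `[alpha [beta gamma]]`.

[[monsoon goat] [[dusk falcon] [bell [dawn merchant]]]]

Whole compound: head "merchant" (specifically "dusk falcon bell dawn merchant"), modifier "monsoon goat".
Within "monsoon goat", the head is "goat" and the modifier is "monsoon".
Within "dusk falcon bell dawn merchant", the head is "merchant" (specifically "bell dawn merchant") and the modifier is "dusk falcon".
Within "dusk falcon", the head is "falcon" and the modifier is "dusk".
Within "bell dawn merchant", the head is "merchant" (specifically "dawn merchant") and the modifier is "bell".
Within "dawn merchant", the head is "merchant" and the modifier is "dawn".
So the structure is [[monsoon goat] [[dusk falcon] [bell [dawn merchant]]]].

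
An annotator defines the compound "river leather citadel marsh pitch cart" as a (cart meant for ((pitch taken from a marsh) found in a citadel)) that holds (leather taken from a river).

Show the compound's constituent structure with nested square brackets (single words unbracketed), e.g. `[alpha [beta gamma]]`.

The outermost head in the paraphrase is "cart" (specifically "citadel marsh pitch cart"), modified by "river leather".
Within "river leather", the head is "leather" and the modifier is "river".
Within "citadel marsh pitch cart", the head is "cart" and the modifier is "citadel marsh pitch".
Within "citadel marsh pitch", the head is "pitch" (specifically "marsh pitch") and the modifier is "citadel".
Within "marsh pitch", the head is "pitch" and the modifier is "marsh".
Assembled: [[river leather] [[citadel [marsh pitch]] cart]].

[[river leather] [[citadel [marsh pitch]] cart]]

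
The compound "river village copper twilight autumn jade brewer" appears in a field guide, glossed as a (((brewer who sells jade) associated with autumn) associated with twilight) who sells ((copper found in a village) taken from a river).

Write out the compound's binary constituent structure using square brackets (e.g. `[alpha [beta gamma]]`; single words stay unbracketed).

The outermost head in the paraphrase is "brewer" (specifically "twilight autumn jade brewer"), modified by "river village copper".
Inside "river village copper": head "copper" (specifically "village copper"), modifier "river".
Inside "village copper": head "copper", modifier "village".
Inside "twilight autumn jade brewer": head "brewer" (specifically "autumn jade brewer"), modifier "twilight".
Inside "autumn jade brewer": head "brewer" (specifically "jade brewer"), modifier "autumn".
Inside "jade brewer": head "brewer", modifier "jade".
So the structure is [[river [village copper]] [twilight [autumn [jade brewer]]]].

[[river [village copper]] [twilight [autumn [jade brewer]]]]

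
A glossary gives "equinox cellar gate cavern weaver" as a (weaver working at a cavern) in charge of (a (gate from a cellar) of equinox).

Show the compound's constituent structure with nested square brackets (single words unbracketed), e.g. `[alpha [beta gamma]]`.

At the top level: head "weaver" (specifically "cavern weaver"); modifier "equinox cellar gate".
Inside "equinox cellar gate": head "gate" (specifically "cellar gate"), modifier "equinox".
Inside "cellar gate": head "gate", modifier "cellar".
Inside "cavern weaver": head "weaver", modifier "cavern".
Assembled: [[equinox [cellar gate]] [cavern weaver]].

[[equinox [cellar gate]] [cavern weaver]]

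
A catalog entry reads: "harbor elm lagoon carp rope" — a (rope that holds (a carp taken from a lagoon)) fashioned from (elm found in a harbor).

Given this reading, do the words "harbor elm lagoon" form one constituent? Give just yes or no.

no

The top-level split is [harbor elm] [lagoon carp rope]; the full structure is [[harbor elm] [[lagoon carp] rope]].
"harbor elm lagoon" straddles a constituent boundary, so it is not a single unit.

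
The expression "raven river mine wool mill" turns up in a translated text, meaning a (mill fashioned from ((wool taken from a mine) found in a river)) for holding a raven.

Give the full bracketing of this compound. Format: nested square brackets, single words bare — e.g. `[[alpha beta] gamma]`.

At the top level: head "mill" (specifically "river mine wool mill"); modifier "raven".
Inside "river mine wool mill": head "mill", modifier "river mine wool".
Inside "river mine wool": head "wool" (specifically "mine wool"), modifier "river".
Inside "mine wool": head "wool", modifier "mine".
So the structure is [raven [[river [mine wool]] mill]].

[raven [[river [mine wool]] mill]]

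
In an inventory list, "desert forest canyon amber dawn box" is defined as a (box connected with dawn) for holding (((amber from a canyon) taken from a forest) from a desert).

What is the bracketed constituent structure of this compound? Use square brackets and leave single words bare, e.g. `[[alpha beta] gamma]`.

[[desert [forest [canyon amber]]] [dawn box]]

At the top level: head "box" (specifically "dawn box"); modifier "desert forest canyon amber".
"desert forest canyon amber" → head "amber" (specifically "forest canyon amber"), modifier "desert".
"forest canyon amber" → head "amber" (specifically "canyon amber"), modifier "forest".
"canyon amber" → head "amber", modifier "canyon".
"dawn box" → head "box", modifier "dawn".
So the structure is [[desert [forest [canyon amber]]] [dawn box]].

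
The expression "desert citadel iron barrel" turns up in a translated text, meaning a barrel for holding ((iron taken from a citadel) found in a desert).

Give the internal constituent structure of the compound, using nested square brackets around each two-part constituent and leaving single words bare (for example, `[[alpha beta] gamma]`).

At the top level: head "barrel"; modifier "desert citadel iron".
"desert citadel iron" → head "iron" (specifically "citadel iron"), modifier "desert".
"citadel iron" → head "iron", modifier "citadel".
Putting it together: [[desert [citadel iron]] barrel].

[[desert [citadel iron]] barrel]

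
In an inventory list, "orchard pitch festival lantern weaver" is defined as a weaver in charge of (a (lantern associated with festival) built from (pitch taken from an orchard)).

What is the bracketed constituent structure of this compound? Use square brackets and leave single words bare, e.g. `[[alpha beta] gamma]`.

Overall it is a kind of weaver; the modifier is "orchard pitch festival lantern".
Inside "orchard pitch festival lantern": head "lantern" (specifically "festival lantern"), modifier "orchard pitch".
Inside "orchard pitch": head "pitch", modifier "orchard".
Inside "festival lantern": head "lantern", modifier "festival".
Putting it together: [[[orchard pitch] [festival lantern]] weaver].

[[[orchard pitch] [festival lantern]] weaver]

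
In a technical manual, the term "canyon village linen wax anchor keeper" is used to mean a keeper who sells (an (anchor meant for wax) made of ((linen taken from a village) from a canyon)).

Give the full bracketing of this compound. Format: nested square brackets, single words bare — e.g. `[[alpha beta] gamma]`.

[[[canyon [village linen]] [wax anchor]] keeper]

At the top level: head "keeper"; modifier "canyon village linen wax anchor".
Inside "canyon village linen wax anchor": head "anchor" (specifically "wax anchor"), modifier "canyon village linen".
Inside "canyon village linen": head "linen" (specifically "village linen"), modifier "canyon".
Inside "village linen": head "linen", modifier "village".
Inside "wax anchor": head "anchor", modifier "wax".
So the structure is [[[canyon [village linen]] [wax anchor]] keeper].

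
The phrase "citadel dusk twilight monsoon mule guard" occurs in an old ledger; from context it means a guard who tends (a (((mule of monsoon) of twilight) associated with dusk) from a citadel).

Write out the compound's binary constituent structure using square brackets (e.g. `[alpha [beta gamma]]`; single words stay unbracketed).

[[citadel [dusk [twilight [monsoon mule]]]] guard]

Overall it is a kind of guard; the modifier is "citadel dusk twilight monsoon mule".
Inside "citadel dusk twilight monsoon mule": head "mule" (specifically "dusk twilight monsoon mule"), modifier "citadel".
Inside "dusk twilight monsoon mule": head "mule" (specifically "twilight monsoon mule"), modifier "dusk".
Inside "twilight monsoon mule": head "mule" (specifically "monsoon mule"), modifier "twilight".
Inside "monsoon mule": head "mule", modifier "monsoon".
So the structure is [[citadel [dusk [twilight [monsoon mule]]]] guard].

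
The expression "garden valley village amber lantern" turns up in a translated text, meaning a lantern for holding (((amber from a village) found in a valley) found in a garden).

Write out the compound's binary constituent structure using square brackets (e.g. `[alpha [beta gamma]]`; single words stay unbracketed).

[[garden [valley [village amber]]] lantern]

Whole compound: head "lantern", modifier "garden valley village amber".
Within "garden valley village amber", the head is "amber" (specifically "valley village amber") and the modifier is "garden".
Within "valley village amber", the head is "amber" (specifically "village amber") and the modifier is "valley".
Within "village amber", the head is "amber" and the modifier is "village".
Putting it together: [[garden [valley [village amber]]] lantern].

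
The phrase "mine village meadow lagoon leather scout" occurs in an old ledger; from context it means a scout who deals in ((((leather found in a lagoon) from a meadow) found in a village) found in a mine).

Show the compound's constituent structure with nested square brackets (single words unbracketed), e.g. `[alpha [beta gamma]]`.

[[mine [village [meadow [lagoon leather]]]] scout]

The outermost head in the paraphrase is "scout", modified by "mine village meadow lagoon leather".
"mine village meadow lagoon leather" → head "leather" (specifically "village meadow lagoon leather"), modifier "mine".
"village meadow lagoon leather" → head "leather" (specifically "meadow lagoon leather"), modifier "village".
"meadow lagoon leather" → head "leather" (specifically "lagoon leather"), modifier "meadow".
"lagoon leather" → head "leather", modifier "lagoon".
Assembled: [[mine [village [meadow [lagoon leather]]]] scout].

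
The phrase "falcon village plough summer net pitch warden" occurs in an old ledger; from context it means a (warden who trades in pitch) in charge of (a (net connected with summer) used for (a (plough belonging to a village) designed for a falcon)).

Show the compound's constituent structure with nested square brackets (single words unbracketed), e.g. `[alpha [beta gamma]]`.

The outermost head in the paraphrase is "warden" (specifically "pitch warden"), modified by "falcon village plough summer net".
Within "falcon village plough summer net", the head is "net" (specifically "summer net") and the modifier is "falcon village plough".
Within "falcon village plough", the head is "plough" (specifically "village plough") and the modifier is "falcon".
Within "village plough", the head is "plough" and the modifier is "village".
Within "summer net", the head is "net" and the modifier is "summer".
Within "pitch warden", the head is "warden" and the modifier is "pitch".
Putting it together: [[[falcon [village plough]] [summer net]] [pitch warden]].

[[[falcon [village plough]] [summer net]] [pitch warden]]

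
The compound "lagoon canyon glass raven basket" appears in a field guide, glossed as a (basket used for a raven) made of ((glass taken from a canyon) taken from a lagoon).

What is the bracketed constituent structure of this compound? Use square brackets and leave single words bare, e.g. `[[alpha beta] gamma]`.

[[lagoon [canyon glass]] [raven basket]]

At the top level: head "basket" (specifically "raven basket"); modifier "lagoon canyon glass".
"lagoon canyon glass" → head "glass" (specifically "canyon glass"), modifier "lagoon".
"canyon glass" → head "glass", modifier "canyon".
"raven basket" → head "basket", modifier "raven".
Putting it together: [[lagoon [canyon glass]] [raven basket]].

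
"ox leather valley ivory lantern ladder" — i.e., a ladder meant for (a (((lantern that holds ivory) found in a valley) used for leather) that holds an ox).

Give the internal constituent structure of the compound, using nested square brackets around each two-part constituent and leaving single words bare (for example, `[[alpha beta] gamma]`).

[[ox [leather [valley [ivory lantern]]]] ladder]

Overall it is a kind of ladder; the modifier is "ox leather valley ivory lantern".
"ox leather valley ivory lantern" → head "lantern" (specifically "leather valley ivory lantern"), modifier "ox".
"leather valley ivory lantern" → head "lantern" (specifically "valley ivory lantern"), modifier "leather".
"valley ivory lantern" → head "lantern" (specifically "ivory lantern"), modifier "valley".
"ivory lantern" → head "lantern", modifier "ivory".
Putting it together: [[ox [leather [valley [ivory lantern]]]] ladder].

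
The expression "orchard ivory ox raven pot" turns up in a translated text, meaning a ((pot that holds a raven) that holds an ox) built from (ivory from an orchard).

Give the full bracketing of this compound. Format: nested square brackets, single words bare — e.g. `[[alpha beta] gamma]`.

Whole compound: head "pot" (specifically "ox raven pot"), modifier "orchard ivory".
Inside "orchard ivory": head "ivory", modifier "orchard".
Inside "ox raven pot": head "pot" (specifically "raven pot"), modifier "ox".
Inside "raven pot": head "pot", modifier "raven".
Assembled: [[orchard ivory] [ox [raven pot]]].

[[orchard ivory] [ox [raven pot]]]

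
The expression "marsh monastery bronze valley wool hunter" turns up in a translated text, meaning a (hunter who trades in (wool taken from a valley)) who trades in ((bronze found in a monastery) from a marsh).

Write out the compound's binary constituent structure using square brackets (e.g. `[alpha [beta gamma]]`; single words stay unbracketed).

Overall it is a kind of hunter (specifically "valley wool hunter"); the modifier is "marsh monastery bronze".
"marsh monastery bronze" → head "bronze" (specifically "monastery bronze"), modifier "marsh".
"monastery bronze" → head "bronze", modifier "monastery".
"valley wool hunter" → head "hunter", modifier "valley wool".
"valley wool" → head "wool", modifier "valley".
So the structure is [[marsh [monastery bronze]] [[valley wool] hunter]].

[[marsh [monastery bronze]] [[valley wool] hunter]]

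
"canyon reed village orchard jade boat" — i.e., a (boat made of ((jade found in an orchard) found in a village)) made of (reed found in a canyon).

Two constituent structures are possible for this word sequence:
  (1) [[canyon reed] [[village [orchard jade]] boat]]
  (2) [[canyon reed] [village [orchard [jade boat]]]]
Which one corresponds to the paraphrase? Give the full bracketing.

[[canyon reed] [[village [orchard jade]] boat]]

The paraphrase's head is the "boat" part ("village orchard jade boat"); its modifier is "canyon reed".
That top-level split, carried through the inner groups, gives [[canyon reed] [[village [orchard jade]] boat]].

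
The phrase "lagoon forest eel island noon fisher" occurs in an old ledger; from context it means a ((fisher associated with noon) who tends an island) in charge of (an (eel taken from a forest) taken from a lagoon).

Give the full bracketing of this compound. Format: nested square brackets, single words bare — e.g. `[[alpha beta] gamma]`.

Overall it is a kind of fisher (specifically "island noon fisher"); the modifier is "lagoon forest eel".
Within "lagoon forest eel", the head is "eel" (specifically "forest eel") and the modifier is "lagoon".
Within "forest eel", the head is "eel" and the modifier is "forest".
Within "island noon fisher", the head is "fisher" (specifically "noon fisher") and the modifier is "island".
Within "noon fisher", the head is "fisher" and the modifier is "noon".
Putting it together: [[lagoon [forest eel]] [island [noon fisher]]].

[[lagoon [forest eel]] [island [noon fisher]]]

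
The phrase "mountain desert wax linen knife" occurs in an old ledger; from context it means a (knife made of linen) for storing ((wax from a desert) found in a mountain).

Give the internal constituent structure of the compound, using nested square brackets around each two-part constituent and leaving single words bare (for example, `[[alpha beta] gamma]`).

The outermost head in the paraphrase is "knife" (specifically "linen knife"), modified by "mountain desert wax".
Inside "mountain desert wax": head "wax" (specifically "desert wax"), modifier "mountain".
Inside "desert wax": head "wax", modifier "desert".
Inside "linen knife": head "knife", modifier "linen".
Putting it together: [[mountain [desert wax]] [linen knife]].

[[mountain [desert wax]] [linen knife]]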